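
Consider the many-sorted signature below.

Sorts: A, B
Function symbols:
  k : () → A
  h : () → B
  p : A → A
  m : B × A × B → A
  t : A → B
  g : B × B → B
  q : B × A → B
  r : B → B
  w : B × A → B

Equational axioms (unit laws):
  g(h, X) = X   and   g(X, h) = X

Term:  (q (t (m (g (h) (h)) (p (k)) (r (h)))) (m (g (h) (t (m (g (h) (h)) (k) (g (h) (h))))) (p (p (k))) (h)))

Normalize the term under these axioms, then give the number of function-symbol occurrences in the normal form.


1. (q (t (m (g (h) (h)) (p (k)) (r (h)))) (m (g (h) (t (m (g (h) (h)) (k) (g (h) (h))))) (p (p (k))) (h)))  →  (q (t (m (h) (p (k)) (r (h)))) (m (g (h) (t (m (g (h) (h)) (k) (g (h) (h))))) (p (p (k))) (h)))
2. (q (t (m (h) (p (k)) (r (h)))) (m (g (h) (t (m (g (h) (h)) (k) (g (h) (h))))) (p (p (k))) (h)))  →  (q (t (m (h) (p (k)) (r (h)))) (m (t (m (g (h) (h)) (k) (g (h) (h)))) (p (p (k))) (h)))
3. (q (t (m (h) (p (k)) (r (h)))) (m (t (m (g (h) (h)) (k) (g (h) (h)))) (p (p (k))) (h)))  →  (q (t (m (h) (p (k)) (r (h)))) (m (t (m (h) (k) (g (h) (h)))) (p (p (k))) (h)))
4. (q (t (m (h) (p (k)) (r (h)))) (m (t (m (h) (k) (g (h) (h)))) (p (p (k))) (h)))  →  (q (t (m (h) (p (k)) (r (h)))) (m (t (m (h) (k) (h))) (p (p (k))) (h)))
normal form: (q (t (m (h) (p (k)) (r (h)))) (m (t (m (h) (k) (h))) (p (p (k))) (h)))

size = 18


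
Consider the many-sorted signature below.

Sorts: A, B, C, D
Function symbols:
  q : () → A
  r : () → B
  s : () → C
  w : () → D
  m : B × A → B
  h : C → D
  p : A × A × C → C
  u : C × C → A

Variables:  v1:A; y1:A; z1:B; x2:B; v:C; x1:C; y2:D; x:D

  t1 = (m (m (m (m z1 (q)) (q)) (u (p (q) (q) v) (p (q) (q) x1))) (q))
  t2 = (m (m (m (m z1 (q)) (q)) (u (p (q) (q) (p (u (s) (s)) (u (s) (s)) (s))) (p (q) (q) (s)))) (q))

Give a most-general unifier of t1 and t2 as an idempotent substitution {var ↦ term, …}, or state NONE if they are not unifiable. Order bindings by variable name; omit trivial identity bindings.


{v ↦ (p (u (s) (s)) (u (s) (s)) (s)), x1 ↦ (s)}


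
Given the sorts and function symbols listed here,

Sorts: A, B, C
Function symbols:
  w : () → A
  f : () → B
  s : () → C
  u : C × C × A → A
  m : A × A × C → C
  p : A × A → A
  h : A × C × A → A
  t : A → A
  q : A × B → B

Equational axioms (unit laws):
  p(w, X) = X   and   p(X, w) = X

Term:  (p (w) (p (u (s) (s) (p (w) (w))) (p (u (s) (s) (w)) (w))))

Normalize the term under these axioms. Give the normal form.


normal form = (p (u (s) (s) (w)) (u (s) (s) (w)))

1. (p (w) (p (u (s) (s) (p (w) (w))) (p (u (s) (s) (w)) (w))))  →  (p (u (s) (s) (p (w) (w))) (p (u (s) (s) (w)) (w)))
2. (p (u (s) (s) (p (w) (w))) (p (u (s) (s) (w)) (w)))  →  (p (u (s) (s) (w)) (p (u (s) (s) (w)) (w)))
3. (p (u (s) (s) (w)) (p (u (s) (s) (w)) (w)))  →  (p (u (s) (s) (w)) (u (s) (s) (w)))


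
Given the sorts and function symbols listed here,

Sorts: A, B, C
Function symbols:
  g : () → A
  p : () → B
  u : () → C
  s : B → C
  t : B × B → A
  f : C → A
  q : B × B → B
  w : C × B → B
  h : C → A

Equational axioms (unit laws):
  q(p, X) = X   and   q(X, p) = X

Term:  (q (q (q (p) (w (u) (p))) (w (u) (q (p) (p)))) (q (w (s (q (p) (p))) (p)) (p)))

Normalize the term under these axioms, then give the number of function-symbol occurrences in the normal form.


size = 12

1. (q (q (q (p) (w (u) (p))) (w (u) (q (p) (p)))) (q (w (s (q (p) (p))) (p)) (p)))  →  (q (q (w (u) (p)) (w (u) (q (p) (p)))) (q (w (s (q (p) (p))) (p)) (p)))
2. (q (q (w (u) (p)) (w (u) (q (p) (p)))) (q (w (s (q (p) (p))) (p)) (p)))  →  (q (q (w (u) (p)) (w (u) (p))) (q (w (s (q (p) (p))) (p)) (p)))
3. (q (q (w (u) (p)) (w (u) (p))) (q (w (s (q (p) (p))) (p)) (p)))  →  (q (q (w (u) (p)) (w (u) (p))) (w (s (q (p) (p))) (p)))
4. (q (q (w (u) (p)) (w (u) (p))) (w (s (q (p) (p))) (p)))  →  (q (q (w (u) (p)) (w (u) (p))) (w (s (p)) (p)))
normal form: (q (q (w (u) (p)) (w (u) (p))) (w (s (p)) (p)))


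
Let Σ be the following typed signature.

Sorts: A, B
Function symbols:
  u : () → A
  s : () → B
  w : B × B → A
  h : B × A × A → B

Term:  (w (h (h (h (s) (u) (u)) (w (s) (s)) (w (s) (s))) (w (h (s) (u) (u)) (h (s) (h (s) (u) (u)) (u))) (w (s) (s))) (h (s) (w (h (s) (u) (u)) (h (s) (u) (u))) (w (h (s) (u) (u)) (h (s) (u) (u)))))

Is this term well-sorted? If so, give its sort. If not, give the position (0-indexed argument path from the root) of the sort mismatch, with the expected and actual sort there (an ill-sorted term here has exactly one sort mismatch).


ill-sorted at position [0, 1, 1, 1]: expected A, got B

        (s) : B
        (u) : A
        (u) : A
      (h (s) (u) (u)) : B
        (s) : B
        (s) : B
      (w (s) (s)) : A
        (s) : B
        (s) : B
      (w (s) (s)) : A
    (h (h (s) (u) (u)) (w (s) (s)) (w (s) (s))) : B
        (s) : B
        (u) : A
        (u) : A
      (h (s) (u) (u)) : B
        (s) : B
          (s) : B
          (u) : A
          (u) : A
        (h (s) (u) (u)) : B
        (u) : A
      (h (s) (h (s) (u) (u)) (u)) : ✗ arg 1 at [0, 1, 1, 1] has sort B, expected A
      (s) : B
      (s) : B
    (w (s) (s)) : A
    (s) : B
        (s) : B
        (u) : A
        (u) : A
      (h (s) (u) (u)) : B
        (s) : B
        (u) : A
        (u) : A
      (h (s) (u) (u)) : B
    (w (h (s) (u) (u)) (h (s) (u) (u))) : A
        (s) : B
        (u) : A
        (u) : A
      (h (s) (u) (u)) : B
        (s) : B
        (u) : A
        (u) : A
      (h (s) (u) (u)) : B
    (w (h (s) (u) (u)) (h (s) (u) (u))) : A
  (h (s) (w (h (s) (u) (u)) (h (s) (u) (u))) (w (h (s) (u) (u)) (h (s) (u) (u)))) : B


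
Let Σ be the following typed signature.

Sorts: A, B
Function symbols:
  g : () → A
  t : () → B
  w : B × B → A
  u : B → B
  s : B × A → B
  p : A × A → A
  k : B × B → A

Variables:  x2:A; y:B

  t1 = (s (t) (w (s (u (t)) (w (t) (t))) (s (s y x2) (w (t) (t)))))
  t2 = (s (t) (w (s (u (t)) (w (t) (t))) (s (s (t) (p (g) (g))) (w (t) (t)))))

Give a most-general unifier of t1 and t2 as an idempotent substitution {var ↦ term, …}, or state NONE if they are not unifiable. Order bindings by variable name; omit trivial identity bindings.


{x2 ↦ (p (g) (g)), y ↦ (t)}


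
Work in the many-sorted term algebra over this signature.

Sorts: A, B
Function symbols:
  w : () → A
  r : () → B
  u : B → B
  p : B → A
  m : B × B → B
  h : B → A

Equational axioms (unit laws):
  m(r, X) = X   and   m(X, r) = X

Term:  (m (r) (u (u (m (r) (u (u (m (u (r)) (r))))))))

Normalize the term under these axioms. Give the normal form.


1. (m (r) (u (u (m (r) (u (u (m (u (r)) (r))))))))  →  (u (u (m (r) (u (u (m (u (r)) (r)))))))
2. (u (u (m (r) (u (u (m (u (r)) (r)))))))  →  (u (u (u (u (m (u (r)) (r))))))
3. (u (u (u (u (m (u (r)) (r))))))  →  (u (u (u (u (u (r))))))

normal form = (u (u (u (u (u (r))))))


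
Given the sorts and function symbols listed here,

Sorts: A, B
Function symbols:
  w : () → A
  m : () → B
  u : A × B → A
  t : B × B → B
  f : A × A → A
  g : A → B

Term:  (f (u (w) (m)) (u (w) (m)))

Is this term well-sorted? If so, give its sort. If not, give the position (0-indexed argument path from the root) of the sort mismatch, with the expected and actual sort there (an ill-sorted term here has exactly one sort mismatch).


well-sorted; sort = A

    (w) : A
    (m) : B
  (u (w) (m)) : A
    (w) : A
    (m) : B
  (u (w) (m)) : A
(f (u (w) (m)) (u (w) (m))) : A


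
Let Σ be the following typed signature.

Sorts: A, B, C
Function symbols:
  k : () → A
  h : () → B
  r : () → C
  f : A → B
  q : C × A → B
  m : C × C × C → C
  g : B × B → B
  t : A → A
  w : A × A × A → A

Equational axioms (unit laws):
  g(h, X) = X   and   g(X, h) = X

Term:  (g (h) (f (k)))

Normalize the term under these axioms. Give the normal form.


normal form = (f (k))

1. (g (h) (f (k)))  →  (f (k))


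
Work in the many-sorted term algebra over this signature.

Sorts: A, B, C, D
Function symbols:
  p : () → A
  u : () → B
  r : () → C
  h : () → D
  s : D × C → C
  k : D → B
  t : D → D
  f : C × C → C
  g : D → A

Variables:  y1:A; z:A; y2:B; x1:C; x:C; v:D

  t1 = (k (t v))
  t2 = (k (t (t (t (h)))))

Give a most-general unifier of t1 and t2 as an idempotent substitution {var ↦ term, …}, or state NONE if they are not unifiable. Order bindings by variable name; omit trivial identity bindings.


{v ↦ (t (t (h)))}


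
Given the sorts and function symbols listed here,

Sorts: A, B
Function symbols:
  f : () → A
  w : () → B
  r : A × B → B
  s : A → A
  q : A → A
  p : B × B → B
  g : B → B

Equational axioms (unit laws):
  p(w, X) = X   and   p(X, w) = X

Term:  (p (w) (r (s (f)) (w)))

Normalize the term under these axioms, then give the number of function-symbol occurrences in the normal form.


1. (p (w) (r (s (f)) (w)))  →  (r (s (f)) (w))
normal form: (r (s (f)) (w))

size = 4


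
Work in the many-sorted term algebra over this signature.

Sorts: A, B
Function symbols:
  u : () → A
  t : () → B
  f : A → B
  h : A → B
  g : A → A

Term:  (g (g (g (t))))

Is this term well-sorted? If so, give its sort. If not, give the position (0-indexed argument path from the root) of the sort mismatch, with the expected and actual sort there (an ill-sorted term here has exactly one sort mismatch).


      (t) : B
    (g (t)) : ✗ arg 0 at [0, 0, 0] has sort B, expected A

ill-sorted at position [0, 0, 0]: expected A, got B


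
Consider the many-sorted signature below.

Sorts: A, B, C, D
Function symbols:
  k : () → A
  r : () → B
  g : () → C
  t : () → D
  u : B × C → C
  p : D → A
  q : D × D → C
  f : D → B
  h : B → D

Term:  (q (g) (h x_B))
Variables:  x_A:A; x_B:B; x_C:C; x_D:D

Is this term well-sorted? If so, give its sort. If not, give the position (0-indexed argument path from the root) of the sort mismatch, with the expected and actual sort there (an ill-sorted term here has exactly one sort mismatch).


  (g) : C
    x_B : B
  (h x_B) : D
(q (g) (h x_B)) : ✗ arg 0 at [0] has sort C, expected D

ill-sorted at position [0]: expected D, got C


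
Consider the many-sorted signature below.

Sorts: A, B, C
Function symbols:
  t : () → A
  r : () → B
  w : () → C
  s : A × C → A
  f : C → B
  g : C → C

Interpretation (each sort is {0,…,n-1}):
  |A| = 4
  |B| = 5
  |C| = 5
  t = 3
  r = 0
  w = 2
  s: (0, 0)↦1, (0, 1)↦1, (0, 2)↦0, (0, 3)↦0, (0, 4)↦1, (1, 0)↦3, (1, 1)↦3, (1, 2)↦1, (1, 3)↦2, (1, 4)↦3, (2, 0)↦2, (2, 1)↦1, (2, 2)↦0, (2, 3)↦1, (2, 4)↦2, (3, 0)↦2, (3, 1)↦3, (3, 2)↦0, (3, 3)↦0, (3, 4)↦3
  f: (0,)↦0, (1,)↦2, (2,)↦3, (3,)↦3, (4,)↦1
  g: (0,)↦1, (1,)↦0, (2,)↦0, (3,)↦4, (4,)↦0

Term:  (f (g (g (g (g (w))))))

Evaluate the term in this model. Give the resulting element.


value = 2

  w = 2
  (g (w)) = g(2,) = 0
  (g (g (w))) = g(0,) = 1
  (g (g (g (w)))) = g(1,) = 0
  (g (g (g (g (w))))) = g(0,) = 1
  (f (g (g (g (g (w)))))) = f(1,) = 2


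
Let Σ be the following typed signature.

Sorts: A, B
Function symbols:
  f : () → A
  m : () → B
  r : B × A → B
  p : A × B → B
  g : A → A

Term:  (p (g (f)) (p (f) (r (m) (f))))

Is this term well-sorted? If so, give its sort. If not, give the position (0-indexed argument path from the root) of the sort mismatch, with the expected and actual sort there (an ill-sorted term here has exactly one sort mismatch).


    (f) : A
  (g (f)) : A
    (f) : A
      (m) : B
      (f) : A
    (r (m) (f)) : B
  (p (f) (r (m) (f))) : B
(p (g (f)) (p (f) (r (m) (f)))) : B

well-sorted; sort = B


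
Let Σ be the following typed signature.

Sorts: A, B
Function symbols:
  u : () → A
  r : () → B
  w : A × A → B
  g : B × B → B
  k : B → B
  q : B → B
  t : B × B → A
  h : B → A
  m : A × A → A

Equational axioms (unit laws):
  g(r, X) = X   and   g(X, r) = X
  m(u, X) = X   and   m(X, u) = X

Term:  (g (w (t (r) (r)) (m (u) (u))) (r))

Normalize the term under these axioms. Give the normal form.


1. (g (w (t (r) (r)) (m (u) (u))) (r))  →  (w (t (r) (r)) (m (u) (u)))
2. (w (t (r) (r)) (m (u) (u)))  →  (w (t (r) (r)) (u))

normal form = (w (t (r) (r)) (u))


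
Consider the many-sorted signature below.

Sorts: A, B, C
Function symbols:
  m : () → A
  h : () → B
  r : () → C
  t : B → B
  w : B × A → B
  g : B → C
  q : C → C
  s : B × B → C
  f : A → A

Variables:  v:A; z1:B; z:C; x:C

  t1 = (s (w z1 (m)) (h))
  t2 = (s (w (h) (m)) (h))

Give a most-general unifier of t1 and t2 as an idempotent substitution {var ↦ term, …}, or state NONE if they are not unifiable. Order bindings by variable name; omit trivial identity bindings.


{z1 ↦ (h)}


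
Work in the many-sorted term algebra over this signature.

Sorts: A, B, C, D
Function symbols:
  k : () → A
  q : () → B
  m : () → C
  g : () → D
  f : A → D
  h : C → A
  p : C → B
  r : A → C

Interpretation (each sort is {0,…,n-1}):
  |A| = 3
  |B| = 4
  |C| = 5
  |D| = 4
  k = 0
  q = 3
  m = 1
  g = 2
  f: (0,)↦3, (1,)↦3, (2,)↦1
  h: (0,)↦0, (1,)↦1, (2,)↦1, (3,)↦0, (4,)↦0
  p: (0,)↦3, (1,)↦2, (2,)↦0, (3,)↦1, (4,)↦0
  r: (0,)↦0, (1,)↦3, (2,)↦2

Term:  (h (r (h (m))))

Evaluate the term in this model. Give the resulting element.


  m = 1
  (h (m)) = h(1,) = 1
  (r (h (m))) = r(1,) = 3
  (h (r (h (m)))) = h(3,) = 0

value = 0


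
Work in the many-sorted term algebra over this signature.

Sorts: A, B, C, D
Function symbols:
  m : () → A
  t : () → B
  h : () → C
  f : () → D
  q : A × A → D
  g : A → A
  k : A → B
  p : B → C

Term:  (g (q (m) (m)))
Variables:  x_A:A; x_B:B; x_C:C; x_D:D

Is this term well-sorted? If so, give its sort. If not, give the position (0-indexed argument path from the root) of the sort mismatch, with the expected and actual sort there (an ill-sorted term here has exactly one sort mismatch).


    (m) : A
    (m) : A
  (q (m) (m)) : D
(g (q (m) (m))) : ✗ arg 0 at [0] has sort D, expected A

ill-sorted at position [0]: expected A, got D


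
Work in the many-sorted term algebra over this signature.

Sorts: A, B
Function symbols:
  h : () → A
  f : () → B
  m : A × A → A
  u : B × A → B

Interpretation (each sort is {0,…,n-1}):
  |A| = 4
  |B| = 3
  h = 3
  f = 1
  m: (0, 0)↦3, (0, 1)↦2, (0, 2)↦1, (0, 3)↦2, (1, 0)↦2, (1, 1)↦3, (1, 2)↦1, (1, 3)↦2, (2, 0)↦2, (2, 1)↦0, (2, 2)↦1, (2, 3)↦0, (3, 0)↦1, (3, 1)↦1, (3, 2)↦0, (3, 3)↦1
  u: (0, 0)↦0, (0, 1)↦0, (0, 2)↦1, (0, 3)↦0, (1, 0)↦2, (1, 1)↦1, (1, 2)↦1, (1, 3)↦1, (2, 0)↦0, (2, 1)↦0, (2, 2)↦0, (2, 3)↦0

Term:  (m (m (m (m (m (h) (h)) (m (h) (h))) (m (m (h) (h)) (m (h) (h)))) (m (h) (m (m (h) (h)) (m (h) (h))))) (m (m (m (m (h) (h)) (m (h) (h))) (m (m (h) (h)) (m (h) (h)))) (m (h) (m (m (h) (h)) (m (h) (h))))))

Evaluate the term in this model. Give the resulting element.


value = 1

  h = 3
  h = 3
  (m (h) (h)) = m(3, 3) = 1
  h = 3
  h = 3
  (m (h) (h)) = m(3, 3) = 1
  (m (m (h) (h)) (m (h) (h))) = m(1, 1) = 3
  h = 3
  h = 3
  (m (h) (h)) = m(3, 3) = 1
  h = 3
  h = 3
  (m (h) (h)) = m(3, 3) = 1
  (m (m (h) (h)) (m (h) (h))) = m(1, 1) = 3
  (m (m (m (h) (h)) (m (h) (h))) (m (m (h) (h)) (m (h) (h)))) = m(3, 3) = 1
  h = 3
  h = 3
  h = 3
  (m (h) (h)) = m(3, 3) = 1
  h = 3
  h = 3
  (m (h) (h)) = m(3, 3) = 1
  (m (m (h) (h)) (m (h) (h))) = m(1, 1) = 3
  (m (h) (m (m (h) (h)) (m (h) (h)))) = m(3, 3) = 1
  (m (m (m (m (h) (h)) (m (h) (h))) (m (m (h) (h)) (m (h) (h)))) (m (h) (m (m (h) (h)) (m (h) (h))))) = m(1, 1) = 3
  h = 3
  h = 3
  (m (h) (h)) = m(3, 3) = 1
  h = 3
  h = 3
  (m (h) (h)) = m(3, 3) = 1
  (m (m (h) (h)) (m (h) (h))) = m(1, 1) = 3
  h = 3
  h = 3
  (m (h) (h)) = m(3, 3) = 1
  h = 3
  h = 3
  (m (h) (h)) = m(3, 3) = 1
  (m (m (h) (h)) (m (h) (h))) = m(1, 1) = 3
  (m (m (m (h) (h)) (m (h) (h))) (m (m (h) (h)) (m (h) (h)))) = m(3, 3) = 1
  h = 3
  h = 3
  h = 3
  (m (h) (h)) = m(3, 3) = 1
  h = 3
  h = 3
  (m (h) (h)) = m(3, 3) = 1
  (m (m (h) (h)) (m (h) (h))) = m(1, 1) = 3
  (m (h) (m (m (h) (h)) (m (h) (h)))) = m(3, 3) = 1
  (m (m (m (m (h) (h)) (m (h) (h))) (m (m (h) (h)) (m (h) (h)))) (m (h) (m (m (h) (h)) (m (h) (h))))) = m(1, 1) = 3
  (m (m (m (m (m (h) (h)) (m (h) (h))) (m (m (h) (h)) (m (h) (h)))) (m (h) (m (m (h) (h)) (m (h) (h))))) (m (m (m (m (h) (h)) (m (h) (h))) (m (m (h) (h)) (m (h) (h)))) (m (h) (m (m (h) (h)) (m (h) (h)))))) = m(3, 3) = 1


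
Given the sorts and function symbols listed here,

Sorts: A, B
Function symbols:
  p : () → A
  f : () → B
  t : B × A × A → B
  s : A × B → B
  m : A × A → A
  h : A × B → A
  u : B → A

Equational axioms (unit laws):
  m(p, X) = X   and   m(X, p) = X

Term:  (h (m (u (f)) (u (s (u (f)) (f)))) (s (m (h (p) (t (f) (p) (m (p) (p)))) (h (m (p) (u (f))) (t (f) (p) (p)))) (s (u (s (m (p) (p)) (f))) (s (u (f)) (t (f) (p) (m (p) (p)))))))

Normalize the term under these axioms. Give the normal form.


1. (h (m (u (f)) (u (s (u (f)) (f)))) (s (m (h (p) (t (f) (p) (m (p) (p)))) (h (m (p) (u (f))) (t (f) (p) (p)))) (s (u (s (m (p) (p)) (f))) (s (u (f)) (t (f) (p) (m (p) (p)))))))  →  (h (m (u (f)) (u (s (u (f)) (f)))) (s (m (h (p) (t (f) (p) (p))) (h (m (p) (u (f))) (t (f) (p) (p)))) (s (u (s (m (p) (p)) (f))) (s (u (f)) (t (f) (p) (m (p) (p)))))))
2. (h (m (u (f)) (u (s (u (f)) (f)))) (s (m (h (p) (t (f) (p) (p))) (h (m (p) (u (f))) (t (f) (p) (p)))) (s (u (s (m (p) (p)) (f))) (s (u (f)) (t (f) (p) (m (p) (p)))))))  →  (h (m (u (f)) (u (s (u (f)) (f)))) (s (m (h (p) (t (f) (p) (p))) (h (u (f)) (t (f) (p) (p)))) (s (u (s (m (p) (p)) (f))) (s (u (f)) (t (f) (p) (m (p) (p)))))))
3. (h (m (u (f)) (u (s (u (f)) (f)))) (s (m (h (p) (t (f) (p) (p))) (h (u (f)) (t (f) (p) (p)))) (s (u (s (m (p) (p)) (f))) (s (u (f)) (t (f) (p) (m (p) (p)))))))  →  (h (m (u (f)) (u (s (u (f)) (f)))) (s (m (h (p) (t (f) (p) (p))) (h (u (f)) (t (f) (p) (p)))) (s (u (s (p) (f))) (s (u (f)) (t (f) (p) (m (p) (p)))))))
4. (h (m (u (f)) (u (s (u (f)) (f)))) (s (m (h (p) (t (f) (p) (p))) (h (u (f)) (t (f) (p) (p)))) (s (u (s (p) (f))) (s (u (f)) (t (f) (p) (m (p) (p)))))))  →  (h (m (u (f)) (u (s (u (f)) (f)))) (s (m (h (p) (t (f) (p) (p))) (h (u (f)) (t (f) (p) (p)))) (s (u (s (p) (f))) (s (u (f)) (t (f) (p) (p))))))

normal form = (h (m (u (f)) (u (s (u (f)) (f)))) (s (m (h (p) (t (f) (p) (p))) (h (u (f)) (t (f) (p) (p)))) (s (u (s (p) (f))) (s (u (f)) (t (f) (p) (p))))))


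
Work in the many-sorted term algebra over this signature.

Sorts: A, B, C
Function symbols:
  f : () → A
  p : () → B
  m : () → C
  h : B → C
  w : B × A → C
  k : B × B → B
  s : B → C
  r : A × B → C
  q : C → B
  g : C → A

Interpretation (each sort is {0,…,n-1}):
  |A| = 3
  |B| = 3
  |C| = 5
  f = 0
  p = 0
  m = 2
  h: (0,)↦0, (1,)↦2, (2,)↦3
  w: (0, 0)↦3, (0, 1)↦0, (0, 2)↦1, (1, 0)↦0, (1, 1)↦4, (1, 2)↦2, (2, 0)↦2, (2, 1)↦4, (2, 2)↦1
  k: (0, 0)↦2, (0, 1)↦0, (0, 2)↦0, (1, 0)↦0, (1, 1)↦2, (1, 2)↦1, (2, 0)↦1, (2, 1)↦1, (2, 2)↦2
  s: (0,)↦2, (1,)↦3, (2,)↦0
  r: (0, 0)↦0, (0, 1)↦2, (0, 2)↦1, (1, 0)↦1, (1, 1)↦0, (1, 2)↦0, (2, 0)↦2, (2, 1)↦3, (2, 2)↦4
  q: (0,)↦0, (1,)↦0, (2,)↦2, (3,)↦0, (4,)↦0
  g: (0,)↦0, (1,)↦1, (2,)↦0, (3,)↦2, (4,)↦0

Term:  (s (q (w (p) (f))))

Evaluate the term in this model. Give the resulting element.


value = 2

  p = 0
  f = 0
  (w (p) (f)) = w(0, 0) = 3
  (q (w (p) (f))) = q(3,) = 0
  (s (q (w (p) (f)))) = s(0,) = 2


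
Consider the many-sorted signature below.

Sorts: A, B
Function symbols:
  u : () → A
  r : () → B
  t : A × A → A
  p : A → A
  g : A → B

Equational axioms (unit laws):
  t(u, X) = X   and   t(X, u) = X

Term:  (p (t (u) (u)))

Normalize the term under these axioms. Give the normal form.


1. (p (t (u) (u)))  →  (p (u))

normal form = (p (u))


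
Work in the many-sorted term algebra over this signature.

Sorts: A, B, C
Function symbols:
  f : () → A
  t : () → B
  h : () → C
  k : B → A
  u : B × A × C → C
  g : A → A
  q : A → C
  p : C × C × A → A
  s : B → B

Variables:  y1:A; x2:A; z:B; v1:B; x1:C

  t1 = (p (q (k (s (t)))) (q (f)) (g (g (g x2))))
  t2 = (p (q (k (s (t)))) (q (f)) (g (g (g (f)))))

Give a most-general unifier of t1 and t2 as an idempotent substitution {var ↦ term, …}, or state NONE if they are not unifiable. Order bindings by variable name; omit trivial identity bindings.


{x2 ↦ (f)}


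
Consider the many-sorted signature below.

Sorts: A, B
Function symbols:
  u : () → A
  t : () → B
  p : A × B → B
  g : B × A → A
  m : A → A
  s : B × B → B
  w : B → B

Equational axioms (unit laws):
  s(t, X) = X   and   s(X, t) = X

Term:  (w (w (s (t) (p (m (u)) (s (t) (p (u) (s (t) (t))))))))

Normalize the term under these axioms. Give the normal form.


1. (w (w (s (t) (p (m (u)) (s (t) (p (u) (s (t) (t))))))))  →  (w (w (p (m (u)) (s (t) (p (u) (s (t) (t)))))))
2. (w (w (p (m (u)) (s (t) (p (u) (s (t) (t)))))))  →  (w (w (p (m (u)) (p (u) (s (t) (t))))))
3. (w (w (p (m (u)) (p (u) (s (t) (t))))))  →  (w (w (p (m (u)) (p (u) (t)))))

normal form = (w (w (p (m (u)) (p (u) (t)))))


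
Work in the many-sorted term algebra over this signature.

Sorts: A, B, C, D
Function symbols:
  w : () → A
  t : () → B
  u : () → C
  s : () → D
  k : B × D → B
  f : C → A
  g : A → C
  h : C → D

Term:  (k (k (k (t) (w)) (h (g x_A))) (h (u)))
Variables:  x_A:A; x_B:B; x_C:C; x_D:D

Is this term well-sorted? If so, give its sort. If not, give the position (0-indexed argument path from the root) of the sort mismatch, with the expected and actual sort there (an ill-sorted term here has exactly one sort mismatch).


      (t) : B
      (w) : A
    (k (t) (w)) : ✗ arg 1 at [0, 0, 1] has sort A, expected D
        x_A : A
      (g x_A) : C
    (h (g x_A)) : D
    (u) : C
  (h (u)) : D

ill-sorted at position [0, 0, 1]: expected D, got A


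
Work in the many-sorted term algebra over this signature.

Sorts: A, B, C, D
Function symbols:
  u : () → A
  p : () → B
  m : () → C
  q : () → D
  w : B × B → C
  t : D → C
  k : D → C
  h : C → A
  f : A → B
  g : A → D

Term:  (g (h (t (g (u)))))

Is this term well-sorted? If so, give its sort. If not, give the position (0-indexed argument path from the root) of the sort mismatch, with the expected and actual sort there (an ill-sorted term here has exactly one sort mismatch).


well-sorted; sort = D

        (u) : A
      (g (u)) : D
    (t (g (u))) : C
  (h (t (g (u)))) : A
(g (h (t (g (u))))) : D


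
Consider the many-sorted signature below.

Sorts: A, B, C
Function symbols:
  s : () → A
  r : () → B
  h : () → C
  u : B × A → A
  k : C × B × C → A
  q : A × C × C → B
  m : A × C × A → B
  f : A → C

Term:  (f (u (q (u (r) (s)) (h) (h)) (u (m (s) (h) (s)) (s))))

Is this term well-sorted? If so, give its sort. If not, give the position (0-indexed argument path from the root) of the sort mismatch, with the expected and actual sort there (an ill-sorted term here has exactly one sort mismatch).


well-sorted; sort = C

        (r) : B
        (s) : A
      (u (r) (s)) : A
      (h) : C
      (h) : C
    (q (u (r) (s)) (h) (h)) : B
        (s) : A
        (h) : C
        (s) : A
      (m (s) (h) (s)) : B
      (s) : A
    (u (m (s) (h) (s)) (s)) : A
  (u (q (u (r) (s)) (h) (h)) (u (m (s) (h) (s)) (s))) : A
(f (u (q (u (r) (s)) (h) (h)) (u (m (s) (h) (s)) (s)))) : C


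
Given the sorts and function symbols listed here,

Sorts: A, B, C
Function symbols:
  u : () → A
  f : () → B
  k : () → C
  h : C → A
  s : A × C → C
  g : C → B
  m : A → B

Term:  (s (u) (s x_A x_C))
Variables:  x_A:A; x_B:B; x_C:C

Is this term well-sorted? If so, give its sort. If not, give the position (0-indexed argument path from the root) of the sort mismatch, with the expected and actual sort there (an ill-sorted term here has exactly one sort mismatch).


  (u) : A
    x_A : A
    x_C : C
  (s x_A x_C) : C
(s (u) (s x_A x_C)) : C

well-sorted; sort = C


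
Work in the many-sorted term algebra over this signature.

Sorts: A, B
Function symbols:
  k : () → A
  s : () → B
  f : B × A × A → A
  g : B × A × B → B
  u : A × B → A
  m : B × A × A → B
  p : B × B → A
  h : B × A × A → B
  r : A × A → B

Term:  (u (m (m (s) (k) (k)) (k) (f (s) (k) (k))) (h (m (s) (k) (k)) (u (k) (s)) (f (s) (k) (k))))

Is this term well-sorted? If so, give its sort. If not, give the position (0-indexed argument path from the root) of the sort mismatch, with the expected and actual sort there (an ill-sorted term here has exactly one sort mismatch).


ill-sorted at position [0]: expected A, got B

      (s) : B
      (k) : A
      (k) : A
    (m (s) (k) (k)) : B
    (k) : A
      (s) : B
      (k) : A
      (k) : A
    (f (s) (k) (k)) : A
  (m (m (s) (k) (k)) (k) (f (s) (k) (k))) : B
      (s) : B
      (k) : A
      (k) : A
    (m (s) (k) (k)) : B
      (k) : A
      (s) : B
    (u (k) (s)) : A
      (s) : B
      (k) : A
      (k) : A
    (f (s) (k) (k)) : A
  (h (m (s) (k) (k)) (u (k) (s)) (f (s) (k) (k))) : B
(u (m (m (s) (k) (k)) (k) (f (s) (k) (k))) (h (m (s) (k) (k)) (u (k) (s)) (f (s) (k) (k)))) : ✗ arg 0 at [0] has sort B, expected A


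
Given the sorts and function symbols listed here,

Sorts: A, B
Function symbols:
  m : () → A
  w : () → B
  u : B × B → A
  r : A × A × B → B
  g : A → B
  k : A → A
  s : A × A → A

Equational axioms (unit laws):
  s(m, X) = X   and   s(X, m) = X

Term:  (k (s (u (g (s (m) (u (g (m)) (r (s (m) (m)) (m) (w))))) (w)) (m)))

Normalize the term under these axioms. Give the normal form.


1. (k (s (u (g (s (m) (u (g (m)) (r (s (m) (m)) (m) (w))))) (w)) (m)))  →  (k (u (g (s (m) (u (g (m)) (r (s (m) (m)) (m) (w))))) (w)))
2. (k (u (g (s (m) (u (g (m)) (r (s (m) (m)) (m) (w))))) (w)))  →  (k (u (g (u (g (m)) (r (s (m) (m)) (m) (w)))) (w)))
3. (k (u (g (u (g (m)) (r (s (m) (m)) (m) (w)))) (w)))  →  (k (u (g (u (g (m)) (r (m) (m) (w)))) (w)))

normal form = (k (u (g (u (g (m)) (r (m) (m) (w)))) (w)))


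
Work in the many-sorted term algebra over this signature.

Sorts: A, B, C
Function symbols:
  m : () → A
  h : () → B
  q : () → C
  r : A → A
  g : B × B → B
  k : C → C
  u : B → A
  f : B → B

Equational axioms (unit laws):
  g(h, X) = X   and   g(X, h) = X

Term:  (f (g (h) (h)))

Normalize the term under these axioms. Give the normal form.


normal form = (f (h))

1. (f (g (h) (h)))  →  (f (h))


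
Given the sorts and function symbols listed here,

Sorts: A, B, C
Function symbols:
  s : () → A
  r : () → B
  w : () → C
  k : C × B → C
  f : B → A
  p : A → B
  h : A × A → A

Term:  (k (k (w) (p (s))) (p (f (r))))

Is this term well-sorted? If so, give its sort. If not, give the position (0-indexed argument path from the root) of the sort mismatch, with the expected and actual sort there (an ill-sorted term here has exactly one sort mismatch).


    (w) : C
      (s) : A
    (p (s)) : B
  (k (w) (p (s))) : C
      (r) : B
    (f (r)) : A
  (p (f (r))) : B
(k (k (w) (p (s))) (p (f (r)))) : C

well-sorted; sort = C


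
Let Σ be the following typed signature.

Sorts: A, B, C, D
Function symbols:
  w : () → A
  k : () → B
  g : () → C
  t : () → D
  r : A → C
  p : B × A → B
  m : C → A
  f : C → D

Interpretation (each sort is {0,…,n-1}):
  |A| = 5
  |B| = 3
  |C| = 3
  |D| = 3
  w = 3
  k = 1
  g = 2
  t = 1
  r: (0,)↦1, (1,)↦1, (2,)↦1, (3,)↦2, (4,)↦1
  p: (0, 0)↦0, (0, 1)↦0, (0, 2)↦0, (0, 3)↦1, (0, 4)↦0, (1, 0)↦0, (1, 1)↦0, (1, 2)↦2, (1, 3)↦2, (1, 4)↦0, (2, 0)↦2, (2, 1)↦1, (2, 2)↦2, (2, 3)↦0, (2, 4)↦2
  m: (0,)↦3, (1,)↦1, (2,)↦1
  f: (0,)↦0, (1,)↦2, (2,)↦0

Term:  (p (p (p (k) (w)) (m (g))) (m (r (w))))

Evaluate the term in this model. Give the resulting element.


  k = 1
  w = 3
  (p (k) (w)) = p(1, 3) = 2
  g = 2
  (m (g)) = m(2,) = 1
  (p (p (k) (w)) (m (g))) = p(2, 1) = 1
  w = 3
  (r (w)) = r(3,) = 2
  (m (r (w))) = m(2,) = 1
  (p (p (p (k) (w)) (m (g))) (m (r (w)))) = p(1, 1) = 0

value = 0


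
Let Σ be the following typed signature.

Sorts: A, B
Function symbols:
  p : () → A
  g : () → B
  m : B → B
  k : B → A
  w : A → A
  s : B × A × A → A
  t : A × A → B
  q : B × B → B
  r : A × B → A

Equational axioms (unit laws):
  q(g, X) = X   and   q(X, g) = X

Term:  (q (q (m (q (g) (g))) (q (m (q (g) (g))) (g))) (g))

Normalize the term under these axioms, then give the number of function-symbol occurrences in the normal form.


size = 5

1. (q (q (m (q (g) (g))) (q (m (q (g) (g))) (g))) (g))  →  (q (m (q (g) (g))) (q (m (q (g) (g))) (g)))
2. (q (m (q (g) (g))) (q (m (q (g) (g))) (g)))  →  (q (m (g)) (q (m (q (g) (g))) (g)))
3. (q (m (g)) (q (m (q (g) (g))) (g)))  →  (q (m (g)) (m (q (g) (g))))
4. (q (m (g)) (m (q (g) (g))))  →  (q (m (g)) (m (g)))
normal form: (q (m (g)) (m (g)))


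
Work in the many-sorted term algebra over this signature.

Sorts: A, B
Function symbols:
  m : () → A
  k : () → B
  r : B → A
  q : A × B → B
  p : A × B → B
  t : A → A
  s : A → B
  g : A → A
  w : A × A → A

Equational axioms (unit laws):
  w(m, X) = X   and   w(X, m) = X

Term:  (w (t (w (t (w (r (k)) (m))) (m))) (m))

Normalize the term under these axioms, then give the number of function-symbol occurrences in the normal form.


size = 4

1. (w (t (w (t (w (r (k)) (m))) (m))) (m))  →  (t (w (t (w (r (k)) (m))) (m)))
2. (t (w (t (w (r (k)) (m))) (m)))  →  (t (t (w (r (k)) (m))))
3. (t (t (w (r (k)) (m))))  →  (t (t (r (k))))
normal form: (t (t (r (k))))


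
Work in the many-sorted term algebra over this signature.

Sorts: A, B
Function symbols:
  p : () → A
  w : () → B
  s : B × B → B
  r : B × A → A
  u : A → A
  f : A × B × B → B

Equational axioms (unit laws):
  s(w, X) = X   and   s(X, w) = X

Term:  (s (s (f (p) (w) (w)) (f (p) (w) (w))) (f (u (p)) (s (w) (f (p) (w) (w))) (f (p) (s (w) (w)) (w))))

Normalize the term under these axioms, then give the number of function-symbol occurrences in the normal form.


size = 21

1. (s (s (f (p) (w) (w)) (f (p) (w) (w))) (f (u (p)) (s (w) (f (p) (w) (w))) (f (p) (s (w) (w)) (w))))  →  (s (s (f (p) (w) (w)) (f (p) (w) (w))) (f (u (p)) (f (p) (w) (w)) (f (p) (s (w) (w)) (w))))
2. (s (s (f (p) (w) (w)) (f (p) (w) (w))) (f (u (p)) (f (p) (w) (w)) (f (p) (s (w) (w)) (w))))  →  (s (s (f (p) (w) (w)) (f (p) (w) (w))) (f (u (p)) (f (p) (w) (w)) (f (p) (w) (w))))
normal form: (s (s (f (p) (w) (w)) (f (p) (w) (w))) (f (u (p)) (f (p) (w) (w)) (f (p) (w) (w))))


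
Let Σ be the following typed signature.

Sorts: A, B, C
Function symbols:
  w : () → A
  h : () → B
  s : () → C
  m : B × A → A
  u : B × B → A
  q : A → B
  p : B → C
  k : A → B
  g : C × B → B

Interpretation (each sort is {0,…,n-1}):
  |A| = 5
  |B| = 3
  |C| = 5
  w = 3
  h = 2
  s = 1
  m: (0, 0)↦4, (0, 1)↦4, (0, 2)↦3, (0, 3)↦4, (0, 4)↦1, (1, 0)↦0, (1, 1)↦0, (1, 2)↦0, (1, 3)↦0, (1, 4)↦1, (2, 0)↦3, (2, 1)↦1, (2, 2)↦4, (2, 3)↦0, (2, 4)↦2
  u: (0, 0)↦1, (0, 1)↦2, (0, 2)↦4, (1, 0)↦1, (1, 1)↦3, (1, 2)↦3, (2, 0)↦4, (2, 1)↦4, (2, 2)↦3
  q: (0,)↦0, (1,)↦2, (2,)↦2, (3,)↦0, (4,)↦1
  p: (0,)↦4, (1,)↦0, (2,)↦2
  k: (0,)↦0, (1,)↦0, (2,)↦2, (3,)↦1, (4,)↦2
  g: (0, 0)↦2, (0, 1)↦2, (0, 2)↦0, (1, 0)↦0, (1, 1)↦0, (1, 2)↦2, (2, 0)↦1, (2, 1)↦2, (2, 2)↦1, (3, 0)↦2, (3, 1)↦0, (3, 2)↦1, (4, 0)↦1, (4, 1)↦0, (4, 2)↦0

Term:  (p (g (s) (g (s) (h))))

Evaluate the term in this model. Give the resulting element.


  s = 1
  s = 1
  h = 2
  (g (s) (h)) = g(1, 2) = 2
  (g (s) (g (s) (h))) = g(1, 2) = 2
  (p (g (s) (g (s) (h)))) = p(2,) = 2

value = 2


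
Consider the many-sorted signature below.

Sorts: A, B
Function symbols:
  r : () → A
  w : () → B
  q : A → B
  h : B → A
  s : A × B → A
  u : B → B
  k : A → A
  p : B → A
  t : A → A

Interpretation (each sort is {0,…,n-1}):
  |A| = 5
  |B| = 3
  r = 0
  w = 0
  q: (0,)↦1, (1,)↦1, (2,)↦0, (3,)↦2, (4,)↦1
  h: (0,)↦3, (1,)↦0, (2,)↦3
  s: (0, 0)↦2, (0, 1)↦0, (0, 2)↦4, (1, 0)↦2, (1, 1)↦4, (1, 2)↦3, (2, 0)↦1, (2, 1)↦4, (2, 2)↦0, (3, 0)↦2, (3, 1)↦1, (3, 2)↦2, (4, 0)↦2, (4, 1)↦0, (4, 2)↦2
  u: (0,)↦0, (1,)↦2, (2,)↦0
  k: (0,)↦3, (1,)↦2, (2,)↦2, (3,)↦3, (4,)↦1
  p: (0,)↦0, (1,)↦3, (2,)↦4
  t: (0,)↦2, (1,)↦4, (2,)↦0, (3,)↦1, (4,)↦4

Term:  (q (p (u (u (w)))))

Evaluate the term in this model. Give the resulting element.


value = 1

  w = 0
  (u (w)) = u(0,) = 0
  (u (u (w))) = u(0,) = 0
  (p (u (u (w)))) = p(0,) = 0
  (q (p (u (u (w))))) = q(0,) = 1


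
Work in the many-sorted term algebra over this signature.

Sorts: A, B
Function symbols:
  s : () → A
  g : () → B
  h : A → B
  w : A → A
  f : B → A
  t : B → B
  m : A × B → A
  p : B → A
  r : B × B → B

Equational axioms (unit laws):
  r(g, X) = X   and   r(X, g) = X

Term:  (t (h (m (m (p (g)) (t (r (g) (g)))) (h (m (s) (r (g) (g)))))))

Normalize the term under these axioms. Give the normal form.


1. (t (h (m (m (p (g)) (t (r (g) (g)))) (h (m (s) (r (g) (g)))))))  →  (t (h (m (m (p (g)) (t (g))) (h (m (s) (r (g) (g)))))))
2. (t (h (m (m (p (g)) (t (g))) (h (m (s) (r (g) (g)))))))  →  (t (h (m (m (p (g)) (t (g))) (h (m (s) (g))))))

normal form = (t (h (m (m (p (g)) (t (g))) (h (m (s) (g))))))


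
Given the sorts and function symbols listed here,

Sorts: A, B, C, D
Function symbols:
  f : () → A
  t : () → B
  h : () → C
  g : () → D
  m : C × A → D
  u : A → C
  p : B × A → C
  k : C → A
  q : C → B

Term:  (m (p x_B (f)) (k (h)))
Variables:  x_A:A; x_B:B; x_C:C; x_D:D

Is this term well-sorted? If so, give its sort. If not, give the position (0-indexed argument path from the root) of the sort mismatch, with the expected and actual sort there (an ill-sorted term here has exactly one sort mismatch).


    x_B : B
    (f) : A
  (p x_B (f)) : C
    (h) : C
  (k (h)) : A
(m (p x_B (f)) (k (h))) : D

well-sorted; sort = D


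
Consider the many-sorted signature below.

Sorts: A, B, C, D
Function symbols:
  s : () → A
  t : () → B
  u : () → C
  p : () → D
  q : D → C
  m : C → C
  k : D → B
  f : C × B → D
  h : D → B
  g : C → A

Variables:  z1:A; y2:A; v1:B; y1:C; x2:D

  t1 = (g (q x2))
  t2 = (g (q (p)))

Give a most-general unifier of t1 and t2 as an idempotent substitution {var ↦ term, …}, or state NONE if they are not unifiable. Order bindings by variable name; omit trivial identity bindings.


{x2 ↦ (p)}


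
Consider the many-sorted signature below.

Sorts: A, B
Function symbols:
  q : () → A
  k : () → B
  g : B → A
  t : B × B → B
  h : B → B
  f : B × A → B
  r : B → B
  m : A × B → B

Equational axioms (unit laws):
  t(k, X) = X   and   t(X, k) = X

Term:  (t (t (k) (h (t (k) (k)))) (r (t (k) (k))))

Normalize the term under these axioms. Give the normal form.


1. (t (t (k) (h (t (k) (k)))) (r (t (k) (k))))  →  (t (h (t (k) (k))) (r (t (k) (k))))
2. (t (h (t (k) (k))) (r (t (k) (k))))  →  (t (h (k)) (r (t (k) (k))))
3. (t (h (k)) (r (t (k) (k))))  →  (t (h (k)) (r (k)))

normal form = (t (h (k)) (r (k)))


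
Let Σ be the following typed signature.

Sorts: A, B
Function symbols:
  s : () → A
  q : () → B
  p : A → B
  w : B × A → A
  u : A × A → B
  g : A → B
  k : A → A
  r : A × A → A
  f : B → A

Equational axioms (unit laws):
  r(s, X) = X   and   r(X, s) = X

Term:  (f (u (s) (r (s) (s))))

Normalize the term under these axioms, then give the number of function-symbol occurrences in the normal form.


1. (f (u (s) (r (s) (s))))  →  (f (u (s) (s)))
normal form: (f (u (s) (s)))

size = 4


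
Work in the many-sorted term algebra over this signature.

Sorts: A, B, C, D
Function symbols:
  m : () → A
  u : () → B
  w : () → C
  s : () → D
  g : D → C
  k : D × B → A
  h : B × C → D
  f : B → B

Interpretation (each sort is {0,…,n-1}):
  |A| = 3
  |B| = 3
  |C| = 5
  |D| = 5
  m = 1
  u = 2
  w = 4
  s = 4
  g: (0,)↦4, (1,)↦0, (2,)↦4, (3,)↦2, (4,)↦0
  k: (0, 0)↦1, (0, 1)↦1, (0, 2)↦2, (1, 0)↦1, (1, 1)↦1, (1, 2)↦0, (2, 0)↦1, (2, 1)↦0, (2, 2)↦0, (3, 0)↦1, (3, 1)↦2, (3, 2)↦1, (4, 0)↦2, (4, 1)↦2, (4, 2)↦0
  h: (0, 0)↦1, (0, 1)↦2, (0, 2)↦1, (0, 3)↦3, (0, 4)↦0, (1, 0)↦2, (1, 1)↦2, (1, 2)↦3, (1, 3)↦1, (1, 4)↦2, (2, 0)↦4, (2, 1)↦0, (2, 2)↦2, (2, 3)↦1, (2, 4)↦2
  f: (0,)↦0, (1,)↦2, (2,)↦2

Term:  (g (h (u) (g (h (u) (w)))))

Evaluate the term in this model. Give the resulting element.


  u = 2
  u = 2
  w = 4
  (h (u) (w)) = h(2, 4) = 2
  (g (h (u) (w))) = g(2,) = 4
  (h (u) (g (h (u) (w)))) = h(2, 4) = 2
  (g (h (u) (g (h (u) (w))))) = g(2,) = 4

value = 4


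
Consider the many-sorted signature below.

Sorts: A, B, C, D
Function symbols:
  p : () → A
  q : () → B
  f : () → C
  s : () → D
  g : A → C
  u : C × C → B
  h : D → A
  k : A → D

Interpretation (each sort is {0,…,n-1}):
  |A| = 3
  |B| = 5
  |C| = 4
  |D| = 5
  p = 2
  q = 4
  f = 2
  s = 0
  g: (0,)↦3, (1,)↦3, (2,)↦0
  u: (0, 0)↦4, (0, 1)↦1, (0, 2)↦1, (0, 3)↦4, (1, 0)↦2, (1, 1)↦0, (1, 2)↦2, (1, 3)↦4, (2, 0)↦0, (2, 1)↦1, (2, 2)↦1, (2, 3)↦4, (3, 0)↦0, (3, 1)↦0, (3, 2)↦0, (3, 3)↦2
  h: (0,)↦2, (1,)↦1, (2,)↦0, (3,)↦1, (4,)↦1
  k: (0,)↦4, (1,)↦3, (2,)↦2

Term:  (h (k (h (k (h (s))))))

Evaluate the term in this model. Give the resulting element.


value = 1

  s = 0
  (h (s)) = h(0,) = 2
  (k (h (s))) = k(2,) = 2
  (h (k (h (s)))) = h(2,) = 0
  (k (h (k (h (s))))) = k(0,) = 4
  (h (k (h (k (h (s)))))) = h(4,) = 1


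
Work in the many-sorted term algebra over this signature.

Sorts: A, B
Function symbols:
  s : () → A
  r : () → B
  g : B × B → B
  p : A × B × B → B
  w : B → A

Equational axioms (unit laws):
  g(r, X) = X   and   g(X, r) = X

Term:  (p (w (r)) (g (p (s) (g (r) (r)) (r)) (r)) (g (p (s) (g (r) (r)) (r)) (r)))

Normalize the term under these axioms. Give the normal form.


1. (p (w (r)) (g (p (s) (g (r) (r)) (r)) (r)) (g (p (s) (g (r) (r)) (r)) (r)))  →  (p (w (r)) (p (s) (g (r) (r)) (r)) (g (p (s) (g (r) (r)) (r)) (r)))
2. (p (w (r)) (p (s) (g (r) (r)) (r)) (g (p (s) (g (r) (r)) (r)) (r)))  →  (p (w (r)) (p (s) (r) (r)) (g (p (s) (g (r) (r)) (r)) (r)))
3. (p (w (r)) (p (s) (r) (r)) (g (p (s) (g (r) (r)) (r)) (r)))  →  (p (w (r)) (p (s) (r) (r)) (p (s) (g (r) (r)) (r)))
4. (p (w (r)) (p (s) (r) (r)) (p (s) (g (r) (r)) (r)))  →  (p (w (r)) (p (s) (r) (r)) (p (s) (r) (r)))

normal form = (p (w (r)) (p (s) (r) (r)) (p (s) (r) (r)))


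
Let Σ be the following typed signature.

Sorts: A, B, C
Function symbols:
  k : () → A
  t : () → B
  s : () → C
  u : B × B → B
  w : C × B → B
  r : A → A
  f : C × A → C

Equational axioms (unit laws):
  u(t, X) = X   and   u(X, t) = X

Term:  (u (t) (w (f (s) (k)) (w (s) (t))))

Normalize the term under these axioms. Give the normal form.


normal form = (w (f (s) (k)) (w (s) (t)))

1. (u (t) (w (f (s) (k)) (w (s) (t))))  →  (w (f (s) (k)) (w (s) (t)))


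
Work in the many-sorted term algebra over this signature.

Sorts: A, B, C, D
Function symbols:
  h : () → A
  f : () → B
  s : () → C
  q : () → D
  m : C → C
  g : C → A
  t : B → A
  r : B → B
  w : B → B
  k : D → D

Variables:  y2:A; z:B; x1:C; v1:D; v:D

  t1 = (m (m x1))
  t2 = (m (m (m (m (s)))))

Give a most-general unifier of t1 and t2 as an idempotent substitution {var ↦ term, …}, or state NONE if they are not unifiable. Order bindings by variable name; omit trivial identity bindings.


{x1 ↦ (m (m (s)))}


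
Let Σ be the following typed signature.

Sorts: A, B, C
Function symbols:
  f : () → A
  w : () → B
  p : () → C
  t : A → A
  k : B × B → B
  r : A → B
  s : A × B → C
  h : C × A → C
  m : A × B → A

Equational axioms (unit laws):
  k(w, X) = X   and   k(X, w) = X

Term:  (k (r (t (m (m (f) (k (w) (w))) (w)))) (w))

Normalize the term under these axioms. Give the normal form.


1. (k (r (t (m (m (f) (k (w) (w))) (w)))) (w))  →  (r (t (m (m (f) (k (w) (w))) (w))))
2. (r (t (m (m (f) (k (w) (w))) (w))))  →  (r (t (m (m (f) (w)) (w))))

normal form = (r (t (m (m (f) (w)) (w))))
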